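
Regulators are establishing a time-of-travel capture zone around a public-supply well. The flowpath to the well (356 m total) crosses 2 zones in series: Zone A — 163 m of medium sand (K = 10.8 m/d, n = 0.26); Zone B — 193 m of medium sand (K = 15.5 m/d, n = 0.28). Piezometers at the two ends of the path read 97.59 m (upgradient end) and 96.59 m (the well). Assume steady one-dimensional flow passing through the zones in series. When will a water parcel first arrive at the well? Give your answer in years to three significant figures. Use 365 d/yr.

Total head drop ΔH = 97.59 − 96.59 = 1.00 m
Steady 1-D flow in series ⇒ the Darcy flux q is identical in every zone and the zone head losses add (resistances L/K in series).
Σ(L/K) = 163/10.8 + 193/15.5 = 15.09 + 12.45 = 27.54 d
q = ΔH / Σ(L/K) = 1.00 / 27.54 = 0.03631 m/d (same in every zone)
Zone A: v = q/n = 0.03631/0.26 = 0.1396 m/d → t_A = 163/0.1396 = 1167 d
Zone B: v = q/n = 0.03631/0.28 = 0.1297 m/d → t_B = 193/0.1297 = 1488 d
Total t = 1167 + 1488 = 2656 d
   = 2656 / 365 = 7.28 yr

7.28 years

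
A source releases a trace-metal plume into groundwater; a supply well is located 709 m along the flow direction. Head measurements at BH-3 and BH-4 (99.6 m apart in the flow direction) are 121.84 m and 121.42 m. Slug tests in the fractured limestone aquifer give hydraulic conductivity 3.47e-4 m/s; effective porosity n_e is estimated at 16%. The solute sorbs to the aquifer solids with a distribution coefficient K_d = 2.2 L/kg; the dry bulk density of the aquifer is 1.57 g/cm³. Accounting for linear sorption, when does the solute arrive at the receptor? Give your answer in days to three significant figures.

20300 days

Hydraulic gradient i = (121.84 − 121.42) / 99.6 = 0.42 / 99.6 = 0.004217
K = 3.47e-4 m/s × 86400 s/d = 29.98 m/d
q = Ki = 29.98 × 0.004217 = 0.1264 m/d
Seepage velocity v = q / n = 0.1264 / 0.16 = 0.7902 m/d
Retardation R = 1 + ρ_b·K_d/n = 1 + 1.57×2.2/0.16 = 22.59
Contaminant velocity v_c = v/R = 0.7902/22.59 = 0.03498 m/d
t = L/v_c = 709/0.03498 = 20270 d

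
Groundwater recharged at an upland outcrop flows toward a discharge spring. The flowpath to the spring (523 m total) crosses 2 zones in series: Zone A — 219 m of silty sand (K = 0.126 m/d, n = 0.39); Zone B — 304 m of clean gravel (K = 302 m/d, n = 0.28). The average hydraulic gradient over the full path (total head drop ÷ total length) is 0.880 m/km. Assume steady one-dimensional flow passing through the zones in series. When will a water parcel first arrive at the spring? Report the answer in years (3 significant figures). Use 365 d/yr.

Continuity: the same q passes through each zone, so ΔH = q·Σ(L_j/K_j) — the zones act as resistances in series.
Σ(L/K) = 219/0.126 + 304/302 = 1738 + 1.007 = 1739 d
K_eq = L_total / Σ(L/K) = 523 / 1739 = 0.3007 m/d
q = K_eq · i = 0.3007 × 8.8e-4 = 2.646e-4 m/d (same in every zone)
Zone A: v = q/n = 2.646e-4/0.39 = 6.786e-4 m/d → t_A = 219/6.786e-4 = 322700 d
Zone B: v = q/n = 2.646e-4/0.28 = 9.452e-4 m/d → t_B = 304/9.452e-4 = 321600 d
Total t = 322700 + 321600 = 644400 d
   = 644400 / 365 = 1770 yr

1770 years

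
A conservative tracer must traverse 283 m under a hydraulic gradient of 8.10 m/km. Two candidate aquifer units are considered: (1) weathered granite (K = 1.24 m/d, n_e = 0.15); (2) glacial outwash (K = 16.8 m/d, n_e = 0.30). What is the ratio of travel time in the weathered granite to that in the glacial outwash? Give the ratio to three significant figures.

6.77

Unit 1 (weathered granite): v = 1.24×0.0081/0.15 = 0.06696 m/d, t = 283/0.06696 = 4226 d
Unit 2 (glacial outwash): v = 16.8×0.0081/0.30 = 0.4536 m/d, t = 283/0.4536 = 623.9 d
t(weathered granite) / t(glacial outwash) = 4226/623.9 = 6.77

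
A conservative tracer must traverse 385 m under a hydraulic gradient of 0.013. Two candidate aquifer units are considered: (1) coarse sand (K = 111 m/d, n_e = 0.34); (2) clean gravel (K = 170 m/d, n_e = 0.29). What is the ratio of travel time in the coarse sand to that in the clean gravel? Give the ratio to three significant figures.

1.80

Unit 1 (coarse sand): v = 111×0.013/0.34 = 4.244 m/d, t = 385/4.244 = 90.71 d
Unit 2 (clean gravel): v = 170×0.013/0.29 = 7.621 m/d, t = 385/7.621 = 50.52 d
t(coarse sand) / t(clean gravel) = 90.71/50.52 = 1.80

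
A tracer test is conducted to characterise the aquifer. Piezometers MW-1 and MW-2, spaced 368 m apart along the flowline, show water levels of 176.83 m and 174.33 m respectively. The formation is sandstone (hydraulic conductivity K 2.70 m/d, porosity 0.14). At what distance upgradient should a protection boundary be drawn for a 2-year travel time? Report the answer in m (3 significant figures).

Hydraulic gradient i = (176.83 − 174.33) / 368 = 2.50 / 368 = 0.006793
Specific discharge q = 2.70 × 0.006793 = 0.01834 m/d
v = Ki/n = 2.70·0.006793/0.14 = 0.1310 m/d
T = 2 yr × 365 = 730 d
L = v × T = 0.1310 × 730 = 95.64 m

95.6 m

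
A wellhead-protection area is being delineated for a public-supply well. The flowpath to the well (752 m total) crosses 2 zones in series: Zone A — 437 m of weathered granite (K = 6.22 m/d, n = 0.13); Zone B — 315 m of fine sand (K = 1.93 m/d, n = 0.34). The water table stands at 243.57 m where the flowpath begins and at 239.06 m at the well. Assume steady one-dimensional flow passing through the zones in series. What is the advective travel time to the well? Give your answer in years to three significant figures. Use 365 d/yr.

Total head drop ΔH = 243.57 − 239.06 = 4.51 m
Steady 1-D flow in series ⇒ the Darcy flux q is identical in every zone and the zone head losses add (resistances L/K in series).
Σ(L/K) = 437/6.22 + 315/1.93 = 70.26 + 163.2 = 233.5 d
q = ΔH / Σ(L/K) = 4.51 / 233.5 = 0.01932 m/d (same in every zone)
Zone A: v = q/n = 0.01932/0.13 = 0.1486 m/d → t_A = 437/0.1486 = 2941 d
Zone B: v = q/n = 0.01932/0.34 = 0.05682 m/d → t_B = 315/0.05682 = 5544 d
Total t = 2941 + 5544 = 8485 d
   = 8485 / 365 = 23.2 yr

23.2 years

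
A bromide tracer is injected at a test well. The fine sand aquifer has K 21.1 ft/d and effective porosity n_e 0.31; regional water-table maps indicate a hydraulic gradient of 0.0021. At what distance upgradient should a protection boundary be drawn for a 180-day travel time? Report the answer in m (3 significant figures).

7.84 m

K = 21.1 ft/d × 0.3048 = 6.431 m/d
Darcy flux q = K·i = 6.431 × 0.0021 = 0.01351 m/d
Average linear velocity = 0.01351 / 0.31 = 0.04357 m/d
L = v × T = 0.04357 × 180 = 7.842 m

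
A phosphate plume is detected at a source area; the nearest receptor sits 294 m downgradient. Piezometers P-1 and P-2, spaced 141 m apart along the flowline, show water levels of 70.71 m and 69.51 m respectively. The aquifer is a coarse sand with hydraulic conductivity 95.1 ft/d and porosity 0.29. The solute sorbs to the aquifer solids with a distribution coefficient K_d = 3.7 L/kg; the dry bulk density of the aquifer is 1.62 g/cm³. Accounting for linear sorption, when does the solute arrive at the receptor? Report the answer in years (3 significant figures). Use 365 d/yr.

Hydraulic gradient i = (70.71 − 69.51) / 141 = 1.20 / 141 = 0.008511
K = 95.1 ft/d × 0.3048 = 28.99 m/d
q = Ki = 28.99 × 0.008511 = 0.2467 m/d
Average linear velocity = 0.2467 / 0.29 = 0.8507 m/d
Retardation R = 1 + ρ_b·K_d/n = 1 + 1.62×3.7/0.29 = 21.67
Contaminant velocity v_c = v/R = 0.8507/21.67 = 0.03926 m/d
t = L/v_c = 294/0.03926 = 7489 d
   = 7489/365 = 20.5 yr

20.5 years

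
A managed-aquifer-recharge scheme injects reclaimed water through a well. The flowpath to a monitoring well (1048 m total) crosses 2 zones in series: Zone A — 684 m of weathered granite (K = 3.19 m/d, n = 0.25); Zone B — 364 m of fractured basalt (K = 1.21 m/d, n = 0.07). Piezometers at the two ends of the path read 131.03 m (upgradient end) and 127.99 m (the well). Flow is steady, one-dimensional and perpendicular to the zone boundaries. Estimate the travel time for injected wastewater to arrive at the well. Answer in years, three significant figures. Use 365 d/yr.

91.2 years

Total head drop ΔH = 131.03 − 127.99 = 3.04 m
Steady 1-D flow in series ⇒ the Darcy flux q is identical in every zone and the zone head losses add (resistances L/K in series).
Σ(L/K) = 684/3.19 + 364/1.21 = 214.4 + 300.8 = 515.2 d
q = ΔH / Σ(L/K) = 3.04 / 515.2 = 0.005900 m/d (same in every zone)
Zone A: v = q/n = 0.005900/0.25 = 0.02360 m/d → t_A = 684/0.02360 = 28980 d
Zone B: v = q/n = 0.005900/0.07 = 0.08429 m/d → t_B = 364/0.08429 = 4319 d
Total t = 28980 + 4319 = 33300 d
   = 33300 / 365 = 91.2 yr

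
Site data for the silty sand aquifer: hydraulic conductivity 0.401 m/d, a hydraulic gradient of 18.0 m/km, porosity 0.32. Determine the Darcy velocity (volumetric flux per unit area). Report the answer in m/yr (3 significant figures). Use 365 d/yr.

2.63 m/yr

q = Ki = 0.401 × 0.018 = 0.007218 m/d
   = 0.007218 × 365 = 2.63 m/yr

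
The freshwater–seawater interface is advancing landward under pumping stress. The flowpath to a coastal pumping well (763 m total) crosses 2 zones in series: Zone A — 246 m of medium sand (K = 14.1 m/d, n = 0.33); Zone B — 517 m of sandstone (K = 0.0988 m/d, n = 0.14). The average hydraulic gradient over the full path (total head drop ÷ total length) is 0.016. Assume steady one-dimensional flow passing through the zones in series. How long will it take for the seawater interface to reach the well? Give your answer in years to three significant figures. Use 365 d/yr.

181 years

Steady 1-D flow in series ⇒ the Darcy flux q is identical in every zone and the zone head losses add (resistances L/K in series).
Σ(L/K) = 246/14.1 + 517/0.0988 = 17.45 + 5233 = 5250 d
K_eq = L_total / Σ(L/K) = 763 / 5250 = 0.1453 m/d
q = K_eq · i = 0.1453 × 0.016 = 0.002325 m/d (same in every zone)
Zone A: v = q/n = 0.002325/0.33 = 0.007046 m/d → t_A = 246/0.007046 = 34910 d
Zone B: v = q/n = 0.002325/0.14 = 0.01661 m/d → t_B = 517/0.01661 = 31130 d
Total t = 34910 + 31130 = 66040 d
   = 66040 / 365 = 181 yr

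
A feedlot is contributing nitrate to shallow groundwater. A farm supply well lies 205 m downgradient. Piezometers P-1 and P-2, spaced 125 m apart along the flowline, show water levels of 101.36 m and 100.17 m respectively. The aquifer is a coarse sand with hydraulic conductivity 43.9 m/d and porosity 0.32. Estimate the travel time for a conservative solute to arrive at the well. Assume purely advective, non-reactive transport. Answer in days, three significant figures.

157 days

Hydraulic gradient i = (101.36 − 100.17) / 125 = 1.19 / 125 = 0.009520
q = Ki = 43.9 × 0.009520 = 0.4179 m/d
Seepage velocity v = q / n = 0.4179 / 0.32 = 1.306 m/d
t = L / v = 205 / 1.306 = 157.0 d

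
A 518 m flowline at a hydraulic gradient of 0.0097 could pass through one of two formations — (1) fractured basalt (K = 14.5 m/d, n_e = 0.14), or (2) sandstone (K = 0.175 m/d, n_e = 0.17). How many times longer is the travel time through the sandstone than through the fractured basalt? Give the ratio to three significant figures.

101

Unit 1 (fractured basalt): v = 14.5×0.0097/0.14 = 1.005 m/d, t = 518/1.005 = 515.6 d
Unit 2 (sandstone): v = 0.175×0.0097/0.17 = 0.009985 m/d, t = 518/0.009985 = 51880 d
t(sandstone) / t(fractured basalt) = 51880/515.6 = 101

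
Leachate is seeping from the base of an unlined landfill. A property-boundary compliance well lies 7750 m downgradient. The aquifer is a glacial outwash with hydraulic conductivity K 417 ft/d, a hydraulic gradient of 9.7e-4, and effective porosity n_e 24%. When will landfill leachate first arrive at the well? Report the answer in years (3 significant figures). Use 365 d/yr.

41.3 years

K = 417 ft/d × 0.3048 = 127.1 m/d
Specific discharge q = 127.1 × 9.7e-4 = 0.1233 m/d
Average linear velocity = 0.1233 / 0.24 = 0.5137 m/d
t = L / v = 7750 / 0.5137 = 15090 d
   = 15090 / 365 = 41.3 yr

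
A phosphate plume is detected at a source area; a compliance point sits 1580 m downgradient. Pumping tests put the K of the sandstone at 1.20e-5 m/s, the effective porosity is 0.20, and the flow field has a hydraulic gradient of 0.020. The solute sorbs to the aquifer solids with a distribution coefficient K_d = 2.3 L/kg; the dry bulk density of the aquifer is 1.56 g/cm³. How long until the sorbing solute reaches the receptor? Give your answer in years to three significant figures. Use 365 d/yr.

791 years

K = 1.20e-5 m/s × 86400 s/d = 1.037 m/d
Darcy flux q = K·i = 1.037 × 0.020 = 0.02074 m/d
Average linear velocity = 0.02074 / 0.20 = 0.1037 m/d
Retardation R = 1 + ρ_b·K_d/n = 1 + 1.56×2.3/0.20 = 18.94
Contaminant velocity v_c = v/R = 0.1037/18.94 = 0.005474 m/d
t = L/v_c = 1580/0.005474 = 288600 d
   = 288600/365 = 791 yr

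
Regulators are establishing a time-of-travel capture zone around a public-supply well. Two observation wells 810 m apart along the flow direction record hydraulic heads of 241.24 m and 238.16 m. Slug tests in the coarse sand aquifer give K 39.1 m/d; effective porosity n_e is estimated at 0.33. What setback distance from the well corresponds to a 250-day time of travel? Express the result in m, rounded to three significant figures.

Hydraulic gradient i = (241.24 − 238.16) / 810 = 3.08 / 810 = 0.003802
q = Ki = 39.1 × 0.003802 = 0.1487 m/d
v = Ki/n = 39.1·0.003802/0.33 = 0.4505 m/d
L = v × T = 0.4505 × 250 = 112.6 m

113 m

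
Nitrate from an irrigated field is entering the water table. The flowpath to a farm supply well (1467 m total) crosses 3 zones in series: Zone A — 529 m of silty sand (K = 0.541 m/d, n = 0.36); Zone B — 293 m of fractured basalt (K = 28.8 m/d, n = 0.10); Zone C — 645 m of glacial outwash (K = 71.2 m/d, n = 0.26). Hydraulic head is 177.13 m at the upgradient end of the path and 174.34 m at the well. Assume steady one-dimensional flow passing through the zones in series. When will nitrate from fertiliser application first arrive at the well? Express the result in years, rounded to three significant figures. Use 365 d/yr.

Total head drop ΔH = 177.13 − 174.34 = 2.79 m
Continuity: the same q passes through each zone, so ΔH = q·Σ(L_j/K_j) — the zones act as resistances in series.
Σ(L/K) = 529/0.541 + 293/28.8 + 645/71.2 = 977.8 + 10.17 + 9.059 = 997.1 d
q = ΔH / Σ(L/K) = 2.79 / 997.1 = 0.002798 m/d (same in every zone)
Zone A: v = q/n = 0.002798/0.36 = 0.007773 m/d → t_A = 529/0.007773 = 68060 d
Zone B: v = q/n = 0.002798/0.10 = 0.02798 m/d → t_B = 293/0.02798 = 10470 d
Zone C: v = q/n = 0.002798/0.26 = 0.01076 m/d → t_C = 645/0.01076 = 59930 d
Total t = 68060 + 10470 + 59930 = 138500 d
   = 138500 / 365 = 379 yr

379 years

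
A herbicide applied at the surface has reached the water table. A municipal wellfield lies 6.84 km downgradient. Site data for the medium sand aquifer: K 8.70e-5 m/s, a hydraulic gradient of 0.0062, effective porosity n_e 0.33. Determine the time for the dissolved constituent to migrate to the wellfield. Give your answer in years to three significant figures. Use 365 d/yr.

K = 8.70e-5 m/s × 86400 s/d = 7.517 m/d
Darcy flux q = K·i = 7.517 × 0.0062 = 0.04660 m/d
Average linear velocity = 0.04660 / 0.33 = 0.1412 m/d
L = 6.84 km = 6840 m
t = L / v = 6840 / 0.1412 = 48430 d
   = 48430 / 365 = 133 yr

133 years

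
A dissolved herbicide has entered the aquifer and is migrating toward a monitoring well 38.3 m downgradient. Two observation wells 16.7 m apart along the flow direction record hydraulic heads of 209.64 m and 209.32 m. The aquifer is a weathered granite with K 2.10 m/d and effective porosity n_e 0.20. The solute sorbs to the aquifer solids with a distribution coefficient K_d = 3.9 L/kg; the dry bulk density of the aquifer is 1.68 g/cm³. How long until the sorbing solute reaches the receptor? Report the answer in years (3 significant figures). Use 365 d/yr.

Hydraulic gradient i = (209.64 − 209.32) / 16.7 = 0.32 / 16.7 = 0.01916
Darcy flux q = K·i = 2.10 × 0.01916 = 0.04024 m/d
Average linear velocity = 0.04024 / 0.20 = 0.2012 m/d
Retardation R = 1 + ρ_b·K_d/n = 1 + 1.68×3.9/0.20 = 33.76
Contaminant velocity v_c = v/R = 0.2012/33.76 = 0.005960 m/d
t = L/v_c = 38.3/0.005960 = 6427 d
   = 6427/365 = 17.6 yr

17.6 years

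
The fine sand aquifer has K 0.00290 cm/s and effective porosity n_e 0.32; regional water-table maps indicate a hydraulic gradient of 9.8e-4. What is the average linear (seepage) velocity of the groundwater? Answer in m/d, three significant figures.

K = 0.00290 cm/s × 864 = 2.506 m/d
q = Ki = 2.506 × 9.8e-4 = 0.002455 m/d
v_s = q/n_e = 0.002455/0.32 = 0.007673 m/d

0.00767 m/d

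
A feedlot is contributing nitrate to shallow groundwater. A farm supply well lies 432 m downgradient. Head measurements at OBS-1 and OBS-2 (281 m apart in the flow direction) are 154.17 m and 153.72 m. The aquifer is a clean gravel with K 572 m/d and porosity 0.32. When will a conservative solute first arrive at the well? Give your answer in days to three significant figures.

Hydraulic gradient i = (154.17 − 153.72) / 281 = 0.45 / 281 = 0.001601
Specific discharge q = 572 × 0.001601 = 0.9160 m/d
v_s = q/n_e = 0.9160/0.32 = 2.863 m/d
t = L / v = 432 / 2.863 = 150.9 d

151 days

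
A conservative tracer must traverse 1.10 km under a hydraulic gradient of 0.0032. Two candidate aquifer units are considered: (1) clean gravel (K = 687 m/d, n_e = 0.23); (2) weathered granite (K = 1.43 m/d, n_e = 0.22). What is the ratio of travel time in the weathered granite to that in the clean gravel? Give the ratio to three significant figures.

460

Unit 1 (clean gravel): v = 687×0.0032/0.23 = 9.558 m/d, t = 1100/9.558 = 115.1 d
Unit 2 (weathered granite): v = 1.43×0.0032/0.22 = 0.02080 m/d, t = 1100/0.02080 = 52880 d
t(weathered granite) / t(clean gravel) = 52880/115.1 = 460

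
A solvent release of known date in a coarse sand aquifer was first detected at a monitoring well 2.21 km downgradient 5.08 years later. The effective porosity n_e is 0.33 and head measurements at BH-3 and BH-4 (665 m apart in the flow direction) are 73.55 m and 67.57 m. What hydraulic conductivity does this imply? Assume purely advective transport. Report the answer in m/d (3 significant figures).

Hydraulic gradient i = (73.55 − 67.57) / 665 = 5.98 / 665 = 0.008992
t = 5.08 years = 1854 d
L = 2.21 km = 2210 m
v = L / t = 2210 / 1854 = 1.192 m/d
K = v · n / i = 1.192 × 0.33 / 0.008992 = 43.7 m/d

43.7 m/d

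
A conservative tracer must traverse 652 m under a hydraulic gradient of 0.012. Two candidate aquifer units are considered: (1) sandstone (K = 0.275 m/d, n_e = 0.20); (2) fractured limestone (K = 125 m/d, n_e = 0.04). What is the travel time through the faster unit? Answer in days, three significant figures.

17.4 days

Unit 1 (sandstone): v = 0.275×0.012/0.20 = 0.01650 m/d, t = 652/0.01650 = 39520 d
Unit 2 (fractured limestone): v = 125×0.012/0.04 = 37.50 m/d, t = 652/37.50 = 17.39 d
Faster unit: t = 17.4 d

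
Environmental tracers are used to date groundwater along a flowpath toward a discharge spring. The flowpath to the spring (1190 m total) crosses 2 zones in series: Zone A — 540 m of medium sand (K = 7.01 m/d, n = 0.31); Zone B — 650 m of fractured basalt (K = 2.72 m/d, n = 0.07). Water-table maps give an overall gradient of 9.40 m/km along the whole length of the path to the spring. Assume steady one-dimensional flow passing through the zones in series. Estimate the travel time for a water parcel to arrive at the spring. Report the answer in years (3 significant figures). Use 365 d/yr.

16.5 years

For zones in series the flux q is common to all zones; the equivalent conductivity is the harmonic (thickness-weighted) mean, K_eq = L_total / Σ(L_j/K_j).
Σ(L/K) = 540/7.01 + 650/2.72 = 77.03 + 239.0 = 316.0 d
K_eq = L_total / Σ(L/K) = 1190 / 316.0 = 3.766 m/d
q = K_eq · i = 3.766 × 0.0094 = 0.03540 m/d (same in every zone)
Zone A: v = q/n = 0.03540/0.31 = 0.1142 m/d → t_A = 540/0.1142 = 4729 d
Zone B: v = q/n = 0.03540/0.07 = 0.5057 m/d → t_B = 650/0.5057 = 1285 d
Total t = 4729 + 1285 = 6014 d
   = 6014 / 365 = 16.5 yr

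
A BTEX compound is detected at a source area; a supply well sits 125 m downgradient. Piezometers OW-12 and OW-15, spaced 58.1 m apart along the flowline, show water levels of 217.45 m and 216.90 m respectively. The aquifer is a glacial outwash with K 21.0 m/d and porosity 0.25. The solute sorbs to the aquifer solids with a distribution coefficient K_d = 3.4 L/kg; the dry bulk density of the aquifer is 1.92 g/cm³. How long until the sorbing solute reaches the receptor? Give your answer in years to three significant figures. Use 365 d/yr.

11.7 years

Hydraulic gradient i = (217.45 − 216.90) / 58.1 = 0.55 / 58.1 = 0.009466
q = Ki = 21.0 × 0.009466 = 0.1988 m/d
v_s = q/n_e = 0.1988/0.25 = 0.7952 m/d
Retardation R = 1 + ρ_b·K_d/n = 1 + 1.92×3.4/0.25 = 27.11
Contaminant velocity v_c = v/R = 0.7952/27.11 = 0.02933 m/d
t = L/v_c = 125/0.02933 = 4262 d
   = 4262/365 = 11.7 yr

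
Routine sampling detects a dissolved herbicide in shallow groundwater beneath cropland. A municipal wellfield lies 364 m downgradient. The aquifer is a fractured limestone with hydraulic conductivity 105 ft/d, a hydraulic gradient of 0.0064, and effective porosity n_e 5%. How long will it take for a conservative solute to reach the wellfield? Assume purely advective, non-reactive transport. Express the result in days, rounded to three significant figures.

K = 105 ft/d × 0.3048 = 32.00 m/d
Specific discharge q = 32.00 × 0.0064 = 0.2048 m/d
Seepage velocity v = q / n = 0.2048 / 0.05 = 4.097 m/d
t = L / v = 364 / 4.097 = 88.86 d

88.9 days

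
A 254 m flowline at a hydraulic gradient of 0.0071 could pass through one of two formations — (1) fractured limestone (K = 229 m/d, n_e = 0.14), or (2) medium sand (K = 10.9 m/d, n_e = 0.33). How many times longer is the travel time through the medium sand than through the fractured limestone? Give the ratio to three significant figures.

Unit 1 (fractured limestone): v = 229×0.0071/0.14 = 11.61 m/d, t = 254/11.61 = 21.87 d
Unit 2 (medium sand): v = 10.9×0.0071/0.33 = 0.2345 m/d, t = 254/0.2345 = 1083 d
t(medium sand) / t(fractured limestone) = 1083/21.87 = 49.5

49.5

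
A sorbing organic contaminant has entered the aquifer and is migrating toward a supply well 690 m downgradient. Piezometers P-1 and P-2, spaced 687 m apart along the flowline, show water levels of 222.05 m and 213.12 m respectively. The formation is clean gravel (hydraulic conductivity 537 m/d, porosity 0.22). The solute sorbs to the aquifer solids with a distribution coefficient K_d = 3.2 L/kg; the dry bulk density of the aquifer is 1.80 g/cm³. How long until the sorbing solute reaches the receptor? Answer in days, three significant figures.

591 days

Hydraulic gradient i = (222.05 − 213.12) / 687 = 8.93 / 687 = 0.01300
Darcy flux q = K·i = 537 × 0.01300 = 6.980 m/d
v = Ki/n = 537·0.01300/0.22 = 31.73 m/d
Retardation R = 1 + ρ_b·K_d/n = 1 + 1.80×3.2/0.22 = 27.18
Contaminant velocity v_c = v/R = 31.73/27.18 = 1.167 m/d
t = L/v_c = 690/1.167 = 591.1 d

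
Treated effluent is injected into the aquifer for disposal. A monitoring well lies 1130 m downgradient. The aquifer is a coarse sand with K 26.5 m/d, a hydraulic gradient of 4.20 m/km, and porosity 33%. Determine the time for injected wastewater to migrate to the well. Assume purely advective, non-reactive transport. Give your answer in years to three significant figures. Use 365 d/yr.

Darcy flux q = K·i = 26.5 × 0.0042 = 0.1113 m/d
Average linear velocity = 0.1113 / 0.33 = 0.3373 m/d
t = L / v = 1130 / 0.3373 = 3350 d
   = 3350 / 365 = 9.18 yr

9.18 years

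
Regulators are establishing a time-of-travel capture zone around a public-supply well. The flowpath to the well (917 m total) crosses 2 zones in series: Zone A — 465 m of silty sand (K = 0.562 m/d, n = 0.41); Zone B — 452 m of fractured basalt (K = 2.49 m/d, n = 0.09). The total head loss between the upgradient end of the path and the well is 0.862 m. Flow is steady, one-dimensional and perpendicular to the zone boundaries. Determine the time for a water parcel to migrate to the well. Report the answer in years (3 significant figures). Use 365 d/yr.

742 years

Continuity: the same q passes through each zone, so ΔH = q·Σ(L_j/K_j) — the zones act as resistances in series.
Σ(L/K) = 465/0.562 + 452/2.49 = 827.4 + 181.5 = 1009 d
q = ΔH / Σ(L/K) = 0.862 / 1009 = 8.544e-4 m/d (same in every zone)
Zone A: v = q/n = 8.544e-4/0.41 = 0.002084 m/d → t_A = 465/0.002084 = 223100 d
Zone B: v = q/n = 8.544e-4/0.09 = 0.009493 m/d → t_B = 452/0.009493 = 47610 d
Total t = 223100 + 47610 = 270800 d
   = 270800 / 365 = 742 yr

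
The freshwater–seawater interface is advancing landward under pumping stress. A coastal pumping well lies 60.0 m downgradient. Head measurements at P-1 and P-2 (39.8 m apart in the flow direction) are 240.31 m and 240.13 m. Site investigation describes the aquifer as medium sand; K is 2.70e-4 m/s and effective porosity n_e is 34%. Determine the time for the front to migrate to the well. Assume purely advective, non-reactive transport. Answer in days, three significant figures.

193 days

Hydraulic gradient i = (240.31 − 240.13) / 39.8 = 0.18 / 39.8 = 0.004523
K = 2.70e-4 m/s × 86400 s/d = 23.33 m/d
Darcy flux q = K·i = 23.33 × 0.004523 = 0.1055 m/d
v_s = q/n_e = 0.1055/0.34 = 0.3103 m/d
t = L / v = 60.0 / 0.3103 = 193.4 d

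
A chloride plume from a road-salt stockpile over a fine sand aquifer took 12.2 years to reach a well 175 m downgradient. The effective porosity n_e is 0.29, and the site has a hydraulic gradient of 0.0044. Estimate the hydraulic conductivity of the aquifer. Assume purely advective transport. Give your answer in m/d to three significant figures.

t = 12.2 years = 4453 d
v = L / t = 175 / 4453 = 0.03930 m/d
K = v · n / i = 0.03930 × 0.29 / 0.0044 = 2.59 m/d

2.59 m/d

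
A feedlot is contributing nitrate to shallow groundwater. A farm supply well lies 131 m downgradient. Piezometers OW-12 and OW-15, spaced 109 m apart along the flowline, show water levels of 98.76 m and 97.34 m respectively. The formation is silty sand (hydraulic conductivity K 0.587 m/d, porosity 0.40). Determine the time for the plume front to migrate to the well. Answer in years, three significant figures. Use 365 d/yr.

18.8 years

Hydraulic gradient i = (98.76 − 97.34) / 109 = 1.42 / 109 = 0.01303
Darcy flux q = K·i = 0.587 × 0.01303 = 0.007647 m/d
v = Ki/n = 0.587·0.01303/0.40 = 0.01912 m/d
t = L / v = 131 / 0.01912 = 6852 d
   = 6852 / 365 = 18.8 yr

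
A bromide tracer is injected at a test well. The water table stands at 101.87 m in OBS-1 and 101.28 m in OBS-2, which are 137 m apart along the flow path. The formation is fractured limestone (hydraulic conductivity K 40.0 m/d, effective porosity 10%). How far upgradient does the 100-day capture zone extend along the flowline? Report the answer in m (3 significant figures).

172 m

Hydraulic gradient i = (101.87 − 101.28) / 137 = 0.59 / 137 = 0.004307
Darcy flux q = K·i = 40.0 × 0.004307 = 0.1723 m/d
v_s = q/n_e = 0.1723/0.10 = 1.723 m/d
L = v × T = 1.723 × 100 = 172.3 m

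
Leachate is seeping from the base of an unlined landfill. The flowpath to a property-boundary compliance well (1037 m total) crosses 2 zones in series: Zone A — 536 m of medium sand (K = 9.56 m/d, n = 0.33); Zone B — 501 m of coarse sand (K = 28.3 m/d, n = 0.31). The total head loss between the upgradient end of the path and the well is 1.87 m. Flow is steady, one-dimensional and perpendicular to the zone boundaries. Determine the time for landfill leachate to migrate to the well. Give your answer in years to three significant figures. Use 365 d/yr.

Steady 1-D flow in series ⇒ the Darcy flux q is identical in every zone and the zone head losses add (resistances L/K in series).
Σ(L/K) = 536/9.56 + 501/28.3 = 56.07 + 17.70 = 73.77 d
q = ΔH / Σ(L/K) = 1.87 / 73.77 = 0.02535 m/d (same in every zone)
Zone A: v = q/n = 0.02535/0.33 = 0.07682 m/d → t_A = 536/0.07682 = 6978 d
Zone B: v = q/n = 0.02535/0.31 = 0.08177 m/d → t_B = 501/0.08177 = 6127 d
Total t = 6978 + 6127 = 13100 d
   = 13100 / 365 = 35.9 yr

35.9 years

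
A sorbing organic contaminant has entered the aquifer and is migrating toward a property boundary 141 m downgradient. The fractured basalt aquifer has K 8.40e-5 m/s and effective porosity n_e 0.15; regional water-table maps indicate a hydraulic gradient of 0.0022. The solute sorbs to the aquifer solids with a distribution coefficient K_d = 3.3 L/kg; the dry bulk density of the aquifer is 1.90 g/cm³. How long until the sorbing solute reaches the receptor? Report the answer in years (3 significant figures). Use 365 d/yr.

K = 8.40e-5 m/s × 86400 s/d = 7.258 m/d
Darcy flux q = K·i = 7.258 × 0.0022 = 0.01597 m/d
v_s = q/n_e = 0.01597/0.15 = 0.1064 m/d
Retardation R = 1 + ρ_b·K_d/n = 1 + 1.90×3.3/0.15 = 42.80
Contaminant velocity v_c = v/R = 0.1064/42.80 = 0.002487 m/d
t = L/v_c = 141/0.002487 = 56690 d
   = 56690/365 = 155 yr

155 years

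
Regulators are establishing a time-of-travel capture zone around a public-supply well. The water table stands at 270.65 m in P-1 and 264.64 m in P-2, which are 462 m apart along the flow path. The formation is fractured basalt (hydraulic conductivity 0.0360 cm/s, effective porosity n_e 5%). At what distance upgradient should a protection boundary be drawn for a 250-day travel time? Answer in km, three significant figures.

2.02 km

Hydraulic gradient i = (270.65 − 264.64) / 462 = 6.01 / 462 = 0.01301
K = 0.0360 cm/s × 864 = 31.10 m/d
q = Ki = 31.10 × 0.01301 = 0.4046 m/d
Average linear velocity = 0.4046 / 0.05 = 8.092 m/d
L = v × T = 8.092 × 250 = 2023 m
   = 2.02 km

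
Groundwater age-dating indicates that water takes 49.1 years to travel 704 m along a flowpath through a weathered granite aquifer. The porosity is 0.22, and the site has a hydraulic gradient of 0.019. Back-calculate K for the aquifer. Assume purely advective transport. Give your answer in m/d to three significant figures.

0.455 m/d

t = 49.1 years = 17920 d
v = L / t = 704 / 17920 = 0.03928 m/d
K = v · n / i = 0.03928 × 0.22 / 0.019 = 0.455 m/d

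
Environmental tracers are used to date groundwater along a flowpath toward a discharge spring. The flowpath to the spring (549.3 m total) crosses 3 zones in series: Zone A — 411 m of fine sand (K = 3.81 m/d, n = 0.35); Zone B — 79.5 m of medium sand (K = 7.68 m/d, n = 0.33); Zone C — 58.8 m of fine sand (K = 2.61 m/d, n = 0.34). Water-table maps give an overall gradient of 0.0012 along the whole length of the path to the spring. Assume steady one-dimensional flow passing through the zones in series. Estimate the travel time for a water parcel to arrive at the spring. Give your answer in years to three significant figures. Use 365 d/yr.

111 years

For zones in series the flux q is common to all zones; the equivalent conductivity is the harmonic (thickness-weighted) mean, K_eq = L_total / Σ(L_j/K_j).
Σ(L/K) = 411/3.81 + 79.5/7.68 + 58.8/2.61 = 107.9 + 10.35 + 22.53 = 140.8 d
K_eq = L_total / Σ(L/K) = 549.3 / 140.8 = 3.903 m/d
q = K_eq · i = 3.903 × 0.0012 = 0.004683 m/d (same in every zone)
Zone A: v = q/n = 0.004683/0.35 = 0.01338 m/d → t_A = 411/0.01338 = 30720 d
Zone B: v = q/n = 0.004683/0.33 = 0.01419 m/d → t_B = 79.5/0.01419 = 5602 d
Zone C: v = q/n = 0.004683/0.34 = 0.01377 m/d → t_C = 58.8/0.01377 = 4269 d
Total t = 30720 + 5602 + 4269 = 40590 d
   = 40590 / 365 = 111 yr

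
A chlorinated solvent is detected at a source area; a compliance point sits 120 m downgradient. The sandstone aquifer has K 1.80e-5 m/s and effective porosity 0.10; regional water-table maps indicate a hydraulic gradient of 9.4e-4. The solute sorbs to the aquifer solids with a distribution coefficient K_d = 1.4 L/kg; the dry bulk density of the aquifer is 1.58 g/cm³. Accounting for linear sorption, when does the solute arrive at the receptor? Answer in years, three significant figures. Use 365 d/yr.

520 years

K = 1.80e-5 m/s × 86400 s/d = 1.555 m/d
q = Ki = 1.555 × 9.4e-4 = 0.001462 m/d
v = Ki/n = 1.555·9.4e-4/0.10 = 0.01462 m/d
Retardation R = 1 + ρ_b·K_d/n = 1 + 1.58×1.4/0.10 = 23.12
Contaminant velocity v_c = v/R = 0.01462/23.12 = 6.323e-4 m/d
t = L/v_c = 120/6.323e-4 = 189800 d
   = 189800/365 = 520 yr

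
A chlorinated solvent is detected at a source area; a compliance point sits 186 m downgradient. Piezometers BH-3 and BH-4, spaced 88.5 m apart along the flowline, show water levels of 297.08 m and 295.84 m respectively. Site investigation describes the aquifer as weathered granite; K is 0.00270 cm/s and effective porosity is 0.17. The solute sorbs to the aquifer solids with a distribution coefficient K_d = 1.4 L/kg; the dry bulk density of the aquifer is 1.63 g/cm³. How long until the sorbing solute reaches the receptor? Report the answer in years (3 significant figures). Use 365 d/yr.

38.2 years

Hydraulic gradient i = (297.08 − 295.84) / 88.5 = 1.24 / 88.5 = 0.01401
K = 0.00270 cm/s × 864 = 2.333 m/d
Darcy flux q = K·i = 2.333 × 0.01401 = 0.03269 m/d
v_s = q/n_e = 0.03269/0.17 = 0.1923 m/d
Retardation R = 1 + ρ_b·K_d/n = 1 + 1.63×1.4/0.17 = 14.42
Contaminant velocity v_c = v/R = 0.1923/14.42 = 0.01333 m/d
t = L/v_c = 186/0.01333 = 13950 d
   = 13950/365 = 38.2 yr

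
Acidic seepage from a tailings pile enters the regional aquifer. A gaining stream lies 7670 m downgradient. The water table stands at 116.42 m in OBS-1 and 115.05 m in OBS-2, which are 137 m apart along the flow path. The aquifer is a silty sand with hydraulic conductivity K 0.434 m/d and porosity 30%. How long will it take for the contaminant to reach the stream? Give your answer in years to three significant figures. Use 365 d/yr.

Hydraulic gradient i = (116.42 − 115.05) / 137 = 1.37 / 137 = 0.01000
q = Ki = 0.434 × 0.01000 = 0.004340 m/d
Average linear velocity = 0.004340 / 0.30 = 0.01447 m/d
t = L / v = 7670 / 0.01447 = 530200 d
   = 530200 / 365 = 1450 yr

1450 years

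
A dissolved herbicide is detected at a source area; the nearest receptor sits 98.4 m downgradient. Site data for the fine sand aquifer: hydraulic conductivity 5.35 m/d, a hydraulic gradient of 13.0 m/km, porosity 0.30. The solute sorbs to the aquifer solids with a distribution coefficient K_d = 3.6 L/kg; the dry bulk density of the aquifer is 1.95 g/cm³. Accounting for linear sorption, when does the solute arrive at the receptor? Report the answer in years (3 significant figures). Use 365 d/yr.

Darcy flux q = K·i = 5.35 × 0.013 = 0.06955 m/d
v = Ki/n = 5.35·0.013/0.30 = 0.2318 m/d
Retardation R = 1 + ρ_b·K_d/n = 1 + 1.95×3.6/0.30 = 24.40
Contaminant velocity v_c = v/R = 0.2318/24.40 = 0.009501 m/d
t = L/v_c = 98.4/0.009501 = 10360 d
   = 10360/365 = 28.4 yr

28.4 years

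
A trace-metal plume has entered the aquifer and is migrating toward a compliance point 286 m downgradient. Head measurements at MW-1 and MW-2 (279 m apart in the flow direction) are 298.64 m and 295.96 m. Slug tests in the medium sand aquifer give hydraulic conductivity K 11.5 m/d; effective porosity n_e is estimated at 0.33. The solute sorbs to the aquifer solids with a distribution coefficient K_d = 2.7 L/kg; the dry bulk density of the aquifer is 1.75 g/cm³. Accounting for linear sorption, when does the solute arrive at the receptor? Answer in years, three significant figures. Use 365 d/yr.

Hydraulic gradient i = (298.64 − 295.96) / 279 = 2.68 / 279 = 0.009606
Darcy flux q = K·i = 11.5 × 0.009606 = 0.1105 m/d
v = Ki/n = 11.5·0.009606/0.33 = 0.3347 m/d
Retardation R = 1 + ρ_b·K_d/n = 1 + 1.75×2.7/0.33 = 15.32
Contaminant velocity v_c = v/R = 0.3347/15.32 = 0.02185 m/d
t = L/v_c = 286/0.02185 = 13090 d
   = 13090/365 = 35.9 yr

35.9 years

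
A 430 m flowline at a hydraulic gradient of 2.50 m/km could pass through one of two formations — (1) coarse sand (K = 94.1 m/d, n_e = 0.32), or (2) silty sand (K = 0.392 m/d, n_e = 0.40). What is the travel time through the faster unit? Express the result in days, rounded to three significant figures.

Unit 1 (coarse sand): v = 94.1×0.0025/0.32 = 0.7352 m/d, t = 430/0.7352 = 584.9 d
Unit 2 (silty sand): v = 0.392×0.0025/0.40 = 0.002450 m/d, t = 430/0.002450 = 175500 d
Faster unit: t = 585 d

585 days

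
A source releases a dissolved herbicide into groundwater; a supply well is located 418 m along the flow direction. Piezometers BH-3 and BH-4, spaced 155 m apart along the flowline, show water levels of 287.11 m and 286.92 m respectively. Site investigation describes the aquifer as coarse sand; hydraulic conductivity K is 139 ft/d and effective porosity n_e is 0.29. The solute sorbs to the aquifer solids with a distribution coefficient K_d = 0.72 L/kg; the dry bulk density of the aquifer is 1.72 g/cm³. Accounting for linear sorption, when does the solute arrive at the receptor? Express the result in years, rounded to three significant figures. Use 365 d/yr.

Hydraulic gradient i = (287.11 − 286.92) / 155 = 0.19 / 155 = 0.001226
K = 139 ft/d × 0.3048 = 42.37 m/d
Specific discharge q = 42.37 × 0.001226 = 0.05193 m/d
v = Ki/n = 42.37·0.001226/0.29 = 0.1791 m/d
Retardation R = 1 + ρ_b·K_d/n = 1 + 1.72×0.72/0.29 = 5.270
Contaminant velocity v_c = v/R = 0.1791/5.270 = 0.03398 m/d
t = L/v_c = 418/0.03398 = 12300 d
   = 12300/365 = 33.7 yr

33.7 years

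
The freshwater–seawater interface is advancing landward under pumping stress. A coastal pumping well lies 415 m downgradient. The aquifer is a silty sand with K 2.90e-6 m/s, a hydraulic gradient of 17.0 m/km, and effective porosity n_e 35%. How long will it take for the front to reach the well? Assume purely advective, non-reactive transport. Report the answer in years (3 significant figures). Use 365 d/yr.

93.4 years

K = 2.90e-6 m/s × 86400 s/d = 0.2506 m/d
q = Ki = 0.2506 × 0.017 = 0.004260 m/d
v_s = q/n_e = 0.004260/0.35 = 0.01217 m/d
t = L / v = 415 / 0.01217 = 34100 d
   = 34100 / 365 = 93.4 yr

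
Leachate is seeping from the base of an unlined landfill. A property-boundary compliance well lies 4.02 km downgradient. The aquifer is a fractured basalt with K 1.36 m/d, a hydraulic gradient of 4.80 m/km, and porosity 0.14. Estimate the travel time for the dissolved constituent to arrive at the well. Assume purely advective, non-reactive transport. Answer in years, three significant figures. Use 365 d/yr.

q = Ki = 1.36 × 0.0048 = 0.006528 m/d
v_s = q/n_e = 0.006528/0.14 = 0.04663 m/d
L = 4.02 km = 4020 m
t = L / v = 4020 / 0.04663 = 86210 d
   = 86210 / 365 = 236 yr

236 years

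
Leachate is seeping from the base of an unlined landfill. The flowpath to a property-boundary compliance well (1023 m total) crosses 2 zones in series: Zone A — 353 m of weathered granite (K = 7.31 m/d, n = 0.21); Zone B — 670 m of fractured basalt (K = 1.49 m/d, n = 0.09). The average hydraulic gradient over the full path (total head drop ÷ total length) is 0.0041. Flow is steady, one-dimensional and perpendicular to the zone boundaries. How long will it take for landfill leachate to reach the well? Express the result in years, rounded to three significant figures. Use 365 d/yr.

Steady 1-D flow in series ⇒ the Darcy flux q is identical in every zone and the zone head losses add (resistances L/K in series).
Σ(L/K) = 353/7.31 + 670/1.49 = 48.29 + 449.7 = 498.0 d
K_eq = L_total / Σ(L/K) = 1023 / 498.0 = 2.054 m/d
q = K_eq · i = 2.054 × 0.0041 = 0.008423 m/d (same in every zone)
Zone A: v = q/n = 0.008423/0.21 = 0.04011 m/d → t_A = 353/0.04011 = 8801 d
Zone B: v = q/n = 0.008423/0.09 = 0.09359 m/d → t_B = 670/0.09359 = 7159 d
Total t = 8801 + 7159 = 15960 d
   = 15960 / 365 = 43.7 yr

43.7 years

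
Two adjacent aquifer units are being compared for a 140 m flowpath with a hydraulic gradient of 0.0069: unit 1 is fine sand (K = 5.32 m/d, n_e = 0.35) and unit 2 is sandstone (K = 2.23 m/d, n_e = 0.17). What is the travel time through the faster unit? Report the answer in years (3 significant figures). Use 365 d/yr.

3.66 years

Unit 1 (fine sand): v = 5.32×0.0069/0.35 = 0.1049 m/d, t = 140/0.1049 = 1335 d
Unit 2 (sandstone): v = 2.23×0.0069/0.17 = 0.09051 m/d, t = 140/0.09051 = 1547 d
Faster: 1335 d / 365 = 3.66 yr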